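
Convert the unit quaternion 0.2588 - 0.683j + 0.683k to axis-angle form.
axis = (0, -√2/2, √2/2), θ = 5π/6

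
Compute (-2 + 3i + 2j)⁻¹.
-0.1176 - 0.1765i - 0.1176j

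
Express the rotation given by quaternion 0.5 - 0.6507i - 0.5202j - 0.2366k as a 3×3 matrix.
[[0.3468, 0.9136, -0.2123], [0.4404, 0.0412, 0.8969], [0.8281, -0.4045, -0.388]]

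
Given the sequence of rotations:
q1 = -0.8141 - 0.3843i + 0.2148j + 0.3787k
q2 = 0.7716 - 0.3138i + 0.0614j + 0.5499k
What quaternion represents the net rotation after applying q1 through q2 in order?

q2 · q1 = -0.9702 - 0.1359i + 0.0233j - 0.1993k
-0.9702 - 0.1359i + 0.0233j - 0.1993k


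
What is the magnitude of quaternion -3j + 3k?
√18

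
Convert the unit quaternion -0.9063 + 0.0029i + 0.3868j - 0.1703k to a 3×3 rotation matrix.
[[0.6428, -0.3064, -0.7021], [0.3109, 0.942, -0.1265], [0.7001, -0.137, 0.7008]]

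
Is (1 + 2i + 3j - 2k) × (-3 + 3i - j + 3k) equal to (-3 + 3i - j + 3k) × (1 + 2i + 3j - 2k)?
No: pq = 4i - 22j - 2k ≠ -10i + 2j + 20k = qp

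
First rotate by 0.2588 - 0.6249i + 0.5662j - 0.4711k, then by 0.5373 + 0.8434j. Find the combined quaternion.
-0.3385 - 0.7331i + 0.5225j + 0.2739k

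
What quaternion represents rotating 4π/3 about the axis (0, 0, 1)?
-0.5 + 0.866k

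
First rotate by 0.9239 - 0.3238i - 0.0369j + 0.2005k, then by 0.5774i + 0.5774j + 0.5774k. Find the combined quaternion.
0.0925 + 0.6705i + 0.2307j + 0.6991k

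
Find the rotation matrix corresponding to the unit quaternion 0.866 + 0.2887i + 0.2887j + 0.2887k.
[[0.6666, -0.3333, 0.6667], [0.6667, 0.6666, -0.3333], [-0.3333, 0.6667, 0.6666]]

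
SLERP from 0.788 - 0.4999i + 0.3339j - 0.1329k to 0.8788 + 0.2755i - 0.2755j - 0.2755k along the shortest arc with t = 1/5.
0.8873 - 0.3629i + 0.2204j - 0.1802k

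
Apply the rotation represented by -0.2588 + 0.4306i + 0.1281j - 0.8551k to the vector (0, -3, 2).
(-0.609, 2.507, 2.519)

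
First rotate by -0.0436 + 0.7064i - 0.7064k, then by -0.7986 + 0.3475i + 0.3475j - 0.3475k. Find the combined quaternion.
-0.4561 - 0.8248i - 0.0152j + 0.3338k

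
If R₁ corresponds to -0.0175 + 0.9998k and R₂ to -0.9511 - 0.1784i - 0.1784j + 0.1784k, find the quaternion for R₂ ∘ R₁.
-0.1617 - 0.1752i + 0.1815j - 0.954k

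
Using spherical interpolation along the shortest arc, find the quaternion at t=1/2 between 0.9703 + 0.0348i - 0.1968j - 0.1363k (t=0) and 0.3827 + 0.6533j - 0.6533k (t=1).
0.829 + 0.0213i + 0.2797j - 0.4838k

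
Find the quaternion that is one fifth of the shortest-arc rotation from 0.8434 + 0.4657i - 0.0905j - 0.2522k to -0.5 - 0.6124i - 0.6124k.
0.8351 + 0.5401i - 0.077j - 0.0707k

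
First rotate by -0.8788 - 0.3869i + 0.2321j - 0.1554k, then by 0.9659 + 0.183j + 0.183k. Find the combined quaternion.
-0.8629 - 0.4446i - 0.0074j - 0.2401k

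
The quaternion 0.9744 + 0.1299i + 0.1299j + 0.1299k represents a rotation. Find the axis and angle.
axis = (√3/3, √3/3, √3/3), θ = 26°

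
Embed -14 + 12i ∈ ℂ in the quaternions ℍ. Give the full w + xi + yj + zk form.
-14 + 12i + 0j + 0k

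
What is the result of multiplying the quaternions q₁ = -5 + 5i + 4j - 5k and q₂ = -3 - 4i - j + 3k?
54 + 12i - 2j + 11k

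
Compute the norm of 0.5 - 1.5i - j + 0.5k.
1.936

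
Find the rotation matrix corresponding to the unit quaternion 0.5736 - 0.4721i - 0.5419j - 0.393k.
[[0.1038, 0.9625, -0.2506], [0.0608, 0.2453, 0.9675], [0.9927, -0.1157, -0.0331]]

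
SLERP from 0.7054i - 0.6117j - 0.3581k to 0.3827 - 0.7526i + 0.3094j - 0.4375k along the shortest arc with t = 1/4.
-0.1115 + 0.7881i - 0.5834j - 0.1613k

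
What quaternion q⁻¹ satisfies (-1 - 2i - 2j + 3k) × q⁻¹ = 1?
-0.0556 + 0.1111i + 0.1111j - 0.1667k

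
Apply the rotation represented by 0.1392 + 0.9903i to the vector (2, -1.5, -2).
(2, 1.993, 1.509)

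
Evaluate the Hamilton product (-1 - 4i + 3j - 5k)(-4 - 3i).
-8 + 19i + 3j + 29k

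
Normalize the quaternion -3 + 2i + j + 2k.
-0.7071 + 0.4714i + 0.2357j + 0.4714k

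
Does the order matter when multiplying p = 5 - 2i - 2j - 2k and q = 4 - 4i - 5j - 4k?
Yes: pq = -6 - 30i - 33j - 26k ≠ -6 - 26i - 33j - 30k = qp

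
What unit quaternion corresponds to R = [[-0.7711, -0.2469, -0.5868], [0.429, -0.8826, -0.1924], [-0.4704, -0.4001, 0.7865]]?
0.1822 - 0.285i - 0.1597j + 0.9274k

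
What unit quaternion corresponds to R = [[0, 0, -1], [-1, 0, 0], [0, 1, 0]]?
-0.5 - 0.5i + 0.5j + 0.5k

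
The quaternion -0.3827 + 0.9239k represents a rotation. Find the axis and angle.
axis = (0, 0, 1), θ = 5π/4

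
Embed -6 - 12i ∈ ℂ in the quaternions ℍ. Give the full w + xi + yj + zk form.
-6 - 12i + 0j + 0k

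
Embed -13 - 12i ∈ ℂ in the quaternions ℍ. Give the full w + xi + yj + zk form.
-13 - 12i + 0j + 0k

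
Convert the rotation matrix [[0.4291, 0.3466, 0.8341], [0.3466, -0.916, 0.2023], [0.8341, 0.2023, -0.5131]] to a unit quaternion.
0.8453i + 0.205j + 0.4934k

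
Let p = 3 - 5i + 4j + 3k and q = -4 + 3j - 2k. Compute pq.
-18 + 3i - 17j - 33k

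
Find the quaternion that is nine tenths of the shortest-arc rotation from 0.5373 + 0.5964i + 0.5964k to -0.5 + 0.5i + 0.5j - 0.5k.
0.55 - 0.3975i - 0.4777j + 0.5579k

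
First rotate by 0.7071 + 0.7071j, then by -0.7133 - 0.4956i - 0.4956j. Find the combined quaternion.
-0.1539 - 0.3504i - 0.8548j - 0.3504k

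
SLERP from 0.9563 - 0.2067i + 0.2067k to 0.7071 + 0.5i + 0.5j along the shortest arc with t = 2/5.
0.9594 + 0.0913i + 0.2287j + 0.1375k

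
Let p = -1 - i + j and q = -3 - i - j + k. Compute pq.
3 + 5i - j + k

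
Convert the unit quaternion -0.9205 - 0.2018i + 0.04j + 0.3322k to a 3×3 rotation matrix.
[[0.7761, 0.5954, -0.2077], [-0.6277, 0.6978, -0.3449], [-0.0604, 0.3981, 0.9154]]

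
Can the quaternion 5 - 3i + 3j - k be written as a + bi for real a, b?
No. The quaternion 5 - 3i + 3j - k has j-coefficient y = 3 and k-coefficient z = -1, not both zero, so it does not lie in the complex subalgebra spanned by 1 and i.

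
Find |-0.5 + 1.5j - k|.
1.871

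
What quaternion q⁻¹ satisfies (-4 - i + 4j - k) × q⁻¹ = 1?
-0.1176 + 0.0294i - 0.1176j + 0.0294k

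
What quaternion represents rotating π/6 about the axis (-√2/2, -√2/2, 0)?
0.9659 - 0.183i - 0.183j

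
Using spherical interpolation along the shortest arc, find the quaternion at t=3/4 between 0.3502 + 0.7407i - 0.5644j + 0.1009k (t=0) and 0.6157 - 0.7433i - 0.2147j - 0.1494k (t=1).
-0.4156 + 0.8947i - 0.0044j + 0.1636k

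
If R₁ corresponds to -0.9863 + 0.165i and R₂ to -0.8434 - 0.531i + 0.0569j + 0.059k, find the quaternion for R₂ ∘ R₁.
0.9195 + 0.3846i - 0.0464j - 0.0676k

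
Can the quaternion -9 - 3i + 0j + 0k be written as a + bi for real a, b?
Yes. The quaternion -9 - 3i has j- and k-coefficients y = z = 0, so it lies in the complex subalgebra spanned by 1 and i.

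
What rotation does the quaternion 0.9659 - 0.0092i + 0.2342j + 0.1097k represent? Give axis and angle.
axis = (-0.0356, 0.905, 0.4239), θ = π/6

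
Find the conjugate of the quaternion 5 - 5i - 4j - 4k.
5 + 5i + 4j + 4k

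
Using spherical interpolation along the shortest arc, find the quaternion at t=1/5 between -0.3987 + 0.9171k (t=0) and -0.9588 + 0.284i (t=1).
-0.5915 + 0.0718i + 0.8031k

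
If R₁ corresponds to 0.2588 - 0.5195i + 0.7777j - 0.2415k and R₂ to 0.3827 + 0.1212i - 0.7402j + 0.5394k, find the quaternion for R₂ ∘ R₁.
0.8679 - 0.4082i - 0.1449j - 0.2431k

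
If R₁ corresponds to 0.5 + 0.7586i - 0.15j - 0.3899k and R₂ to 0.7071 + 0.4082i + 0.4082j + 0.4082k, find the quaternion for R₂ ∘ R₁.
0.2643 + 0.6426i + 0.5669j - 0.4425k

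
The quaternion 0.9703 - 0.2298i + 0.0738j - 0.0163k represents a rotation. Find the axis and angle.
axis = (-0.9499, 0.3051, -0.0674), θ = 28°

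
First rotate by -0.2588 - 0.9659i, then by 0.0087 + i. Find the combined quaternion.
0.9636 - 0.2672i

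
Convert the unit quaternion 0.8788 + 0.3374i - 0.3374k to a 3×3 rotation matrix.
[[0.7723, 0.593, -0.2277], [-0.593, 0.5446, -0.593], [-0.2277, 0.593, 0.7723]]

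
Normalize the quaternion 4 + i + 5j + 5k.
0.4887 + 0.1222i + 0.6108j + 0.6108k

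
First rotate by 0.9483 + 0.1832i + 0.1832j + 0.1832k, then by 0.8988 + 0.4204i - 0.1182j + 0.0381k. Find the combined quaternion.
0.79 + 0.5347i - 0.0175j + 0.2995k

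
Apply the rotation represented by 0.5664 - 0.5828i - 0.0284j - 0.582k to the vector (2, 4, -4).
(0.827, -5.452, -2.364)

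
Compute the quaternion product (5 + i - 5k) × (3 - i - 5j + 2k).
26 - 27i - 22j - 10k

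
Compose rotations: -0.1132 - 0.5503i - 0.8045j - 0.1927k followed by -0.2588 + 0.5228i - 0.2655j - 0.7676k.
-0.0445 - 0.4831i + 0.7614j - 0.4299k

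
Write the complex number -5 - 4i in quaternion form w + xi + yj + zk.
-5 - 4i + 0j + 0k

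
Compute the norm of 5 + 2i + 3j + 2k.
√42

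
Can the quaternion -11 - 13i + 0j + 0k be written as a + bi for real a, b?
Yes. The quaternion -11 - 13i has j- and k-coefficients y = z = 0, so it lies in the complex subalgebra spanned by 1 and i.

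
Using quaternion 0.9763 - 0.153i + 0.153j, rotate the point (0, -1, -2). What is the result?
(-0.551, -1.551, -1.514)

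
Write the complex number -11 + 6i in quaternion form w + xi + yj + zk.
-11 + 6i + 0j + 0k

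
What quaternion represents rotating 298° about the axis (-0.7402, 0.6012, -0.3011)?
-0.8572 - 0.3812i + 0.3096j - 0.1551k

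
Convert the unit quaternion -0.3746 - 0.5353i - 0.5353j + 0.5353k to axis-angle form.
axis = (-√3/3, -√3/3, √3/3), θ = 224°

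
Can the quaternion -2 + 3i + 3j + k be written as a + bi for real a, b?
No. The quaternion -2 + 3i + 3j + k has j-coefficient y = 3 and k-coefficient z = 1, not both zero, so it does not lie in the complex subalgebra spanned by 1 and i.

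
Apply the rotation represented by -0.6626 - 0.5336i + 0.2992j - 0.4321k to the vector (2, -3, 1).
(3.635, -0.63, 0.621)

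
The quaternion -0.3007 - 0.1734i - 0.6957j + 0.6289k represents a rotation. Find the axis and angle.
axis = (-0.1818, -0.7295, 0.6594), θ = 215°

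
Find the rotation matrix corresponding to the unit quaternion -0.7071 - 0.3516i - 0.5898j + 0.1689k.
[[0.2472, 0.6536, 0.7153], [0.1759, 0.6957, -0.6965], [-0.9529, 0.298, 0.057]]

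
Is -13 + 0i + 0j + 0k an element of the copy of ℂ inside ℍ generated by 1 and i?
Yes. The quaternion -13 has j- and k-coefficients y = z = 0, so it lies in the complex subalgebra spanned by 1 and i.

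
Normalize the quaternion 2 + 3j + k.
0.5345 + 0.8018j + 0.2673k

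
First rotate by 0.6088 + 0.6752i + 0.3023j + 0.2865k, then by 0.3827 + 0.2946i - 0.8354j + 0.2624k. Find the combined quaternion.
0.2114 + 0.1191i - 0.3001j + 0.9225k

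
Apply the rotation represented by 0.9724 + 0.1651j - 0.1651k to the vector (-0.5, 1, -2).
(-0.767, 1.215, -1.785)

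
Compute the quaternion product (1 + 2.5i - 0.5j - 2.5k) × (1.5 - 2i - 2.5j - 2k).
0.25 - 3.5i + 6.75j - 13k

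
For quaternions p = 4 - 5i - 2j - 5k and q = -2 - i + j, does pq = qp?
No: pq = -11 + 11i + 13j + 3k ≠ -11 + i + 3j + 17k = qp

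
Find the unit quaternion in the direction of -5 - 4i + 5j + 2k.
-0.5976 - 0.4781i + 0.5976j + 0.239k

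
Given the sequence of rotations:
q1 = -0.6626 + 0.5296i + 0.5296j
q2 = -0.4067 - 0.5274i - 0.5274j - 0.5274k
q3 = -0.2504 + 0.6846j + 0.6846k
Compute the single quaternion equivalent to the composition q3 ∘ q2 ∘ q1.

q2 · q1 = 0.8281 + 0.4134i - 0.1452j + 0.3495k
q3 · q2 · q1 = -0.3472 + 0.2352i + 0.8863j + 0.1964k
-0.3472 + 0.2352i + 0.8863j + 0.1964k


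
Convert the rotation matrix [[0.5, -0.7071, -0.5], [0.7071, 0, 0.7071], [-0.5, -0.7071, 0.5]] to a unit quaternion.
0.7071 - 0.5i + 0.5k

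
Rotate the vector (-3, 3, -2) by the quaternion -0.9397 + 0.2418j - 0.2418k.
(-2.753, 1.52, -3.48)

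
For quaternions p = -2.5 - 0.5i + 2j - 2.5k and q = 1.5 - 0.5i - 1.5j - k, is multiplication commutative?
No: pq = -3.5 - 5.25i + 7.5j + 0.5k ≠ -3.5 + 6.25i + 6j - 3k = qp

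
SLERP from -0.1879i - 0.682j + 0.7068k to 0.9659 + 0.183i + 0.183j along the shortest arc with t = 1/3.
-0.4434 - 0.2378i - 0.6421j + 0.5784k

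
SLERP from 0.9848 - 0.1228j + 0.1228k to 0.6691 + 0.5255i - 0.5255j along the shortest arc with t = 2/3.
0.8299 + 0.3703i - 0.415j + 0.0447k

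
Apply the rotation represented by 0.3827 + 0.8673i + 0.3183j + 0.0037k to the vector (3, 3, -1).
(3.79, 0.813, 1.994)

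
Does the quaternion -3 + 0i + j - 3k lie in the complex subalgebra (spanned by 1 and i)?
No. The quaternion -3 + j - 3k has j-coefficient y = 1 and k-coefficient z = -3, not both zero, so it does not lie in the complex subalgebra spanned by 1 and i.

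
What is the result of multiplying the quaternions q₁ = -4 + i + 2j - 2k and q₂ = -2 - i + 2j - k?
3 + 4i - 9j + 12k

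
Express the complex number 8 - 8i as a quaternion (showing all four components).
8 - 8i + 0j + 0k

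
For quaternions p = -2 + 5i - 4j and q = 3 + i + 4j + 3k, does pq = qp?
No: pq = 5 + i - 35j + 18k ≠ 5 + 25i - 5j - 30k = qp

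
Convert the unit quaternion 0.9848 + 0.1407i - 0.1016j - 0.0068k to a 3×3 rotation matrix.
[[0.9793, -0.0152, -0.202], [-0.042, 0.9603, -0.2757], [0.1982, 0.2785, 0.9398]]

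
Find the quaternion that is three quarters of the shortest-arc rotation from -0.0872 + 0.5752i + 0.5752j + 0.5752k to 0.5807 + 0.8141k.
0.4553 + 0.178i + 0.178j + 0.854k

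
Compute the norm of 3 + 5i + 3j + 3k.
√52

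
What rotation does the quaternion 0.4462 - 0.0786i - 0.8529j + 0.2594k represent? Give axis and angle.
axis = (-0.0878, -0.953, 0.2899), θ = 127°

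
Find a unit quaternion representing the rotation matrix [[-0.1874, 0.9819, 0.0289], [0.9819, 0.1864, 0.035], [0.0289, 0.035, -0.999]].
0.6374i + 0.7702j + 0.0227k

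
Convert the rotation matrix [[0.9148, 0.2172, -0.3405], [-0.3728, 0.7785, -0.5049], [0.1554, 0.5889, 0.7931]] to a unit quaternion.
0.9336 + 0.2929i - 0.1328j - 0.158k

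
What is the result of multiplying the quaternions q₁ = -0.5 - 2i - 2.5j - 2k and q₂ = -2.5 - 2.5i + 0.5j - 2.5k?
-7.5 + 13.5i + 6j - k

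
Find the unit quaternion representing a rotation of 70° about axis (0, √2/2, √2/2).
0.8192 + 0.4056j + 0.4056k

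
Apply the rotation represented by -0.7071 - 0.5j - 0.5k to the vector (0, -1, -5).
(-2.828, -3, -3)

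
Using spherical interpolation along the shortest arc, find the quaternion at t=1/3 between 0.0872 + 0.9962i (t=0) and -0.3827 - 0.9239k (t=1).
0.2623 + 0.8519i + 0.4533k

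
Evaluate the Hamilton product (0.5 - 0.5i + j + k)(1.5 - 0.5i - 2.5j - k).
4 + 0.5i - 0.75j + 2.75k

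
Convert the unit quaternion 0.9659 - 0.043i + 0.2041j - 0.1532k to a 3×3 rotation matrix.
[[0.8697, 0.2784, 0.4075], [-0.3135, 0.9494, 0.0205], [-0.3811, -0.1456, 0.913]]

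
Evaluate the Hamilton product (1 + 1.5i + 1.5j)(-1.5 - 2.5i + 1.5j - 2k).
-7.75i + 2.25j + 4k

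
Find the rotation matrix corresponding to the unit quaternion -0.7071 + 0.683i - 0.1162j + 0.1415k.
[[0.933, 0.0414, 0.3576], [-0.3588, 0.027, 0.933], [0.029, -0.9988, 0.04]]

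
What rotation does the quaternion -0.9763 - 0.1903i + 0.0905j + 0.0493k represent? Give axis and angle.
axis = (-0.8793, 0.4182, 0.2278), θ = 335°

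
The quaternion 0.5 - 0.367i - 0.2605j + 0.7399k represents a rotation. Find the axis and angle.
axis = (-0.4238, -0.3008, 0.8544), θ = 2π/3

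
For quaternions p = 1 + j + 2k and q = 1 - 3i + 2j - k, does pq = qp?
No: pq = 1 - 8i - 3j + 4k ≠ 1 + 2i + 9j - 2k = qp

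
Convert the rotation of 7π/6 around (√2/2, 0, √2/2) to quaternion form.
-0.2588 + 0.683i + 0.683k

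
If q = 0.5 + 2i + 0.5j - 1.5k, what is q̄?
0.5 - 2i - 0.5j + 1.5k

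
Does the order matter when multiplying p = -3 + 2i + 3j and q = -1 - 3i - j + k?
Yes: pq = 12 + 10i - 2j + 4k ≠ 12 + 4i + 2j - 10k = qp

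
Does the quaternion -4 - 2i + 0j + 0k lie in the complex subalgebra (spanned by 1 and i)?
Yes. The quaternion -4 - 2i has j- and k-coefficients y = z = 0, so it lies in the complex subalgebra spanned by 1 and i.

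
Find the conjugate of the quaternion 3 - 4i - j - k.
3 + 4i + j + k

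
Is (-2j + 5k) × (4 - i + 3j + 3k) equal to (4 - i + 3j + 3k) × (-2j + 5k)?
No: pq = -9 - 21i - 13j + 18k ≠ -9 + 21i - 3j + 22k = qp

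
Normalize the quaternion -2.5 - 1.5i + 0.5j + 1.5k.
-0.7538 - 0.4523i + 0.1508j + 0.4523k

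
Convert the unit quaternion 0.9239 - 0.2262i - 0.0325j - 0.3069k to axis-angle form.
axis = (-0.5912, -0.0849, -0.8021), θ = π/4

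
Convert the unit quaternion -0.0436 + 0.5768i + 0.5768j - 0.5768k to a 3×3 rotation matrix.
[[-0.3308, 0.6151, -0.7157], [0.7157, -0.3308, -0.6151], [-0.6151, -0.7157, -0.3308]]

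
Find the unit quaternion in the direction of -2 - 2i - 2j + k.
-0.5547 - 0.5547i - 0.5547j + 0.2774k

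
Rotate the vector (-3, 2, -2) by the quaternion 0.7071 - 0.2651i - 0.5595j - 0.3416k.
(2.358, 0.297, -3.369)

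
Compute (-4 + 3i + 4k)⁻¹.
-0.0976 - 0.0732i - 0.0976k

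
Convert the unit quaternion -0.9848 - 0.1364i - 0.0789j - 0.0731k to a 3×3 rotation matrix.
[[0.9769, -0.1225, 0.1753], [0.1655, 0.9521, -0.2571], [-0.1355, 0.2802, 0.9503]]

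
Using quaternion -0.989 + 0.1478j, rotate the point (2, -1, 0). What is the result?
(1.913, -1, 0.585)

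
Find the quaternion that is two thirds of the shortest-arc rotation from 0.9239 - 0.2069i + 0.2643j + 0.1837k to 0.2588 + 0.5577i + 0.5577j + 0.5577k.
0.5827 + 0.3419i + 0.5378j + 0.5043k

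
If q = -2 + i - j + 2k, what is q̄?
-2 - i + j - 2k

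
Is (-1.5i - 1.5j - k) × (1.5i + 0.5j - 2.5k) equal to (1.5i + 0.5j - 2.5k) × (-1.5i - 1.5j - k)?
No: pq = 0.5 + 4.25i - 5.25j + 1.5k ≠ 0.5 - 4.25i + 5.25j - 1.5k = qp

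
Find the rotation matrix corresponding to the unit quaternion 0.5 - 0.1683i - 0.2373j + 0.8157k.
[[-0.4434, -0.7358, -0.5119], [0.8956, -0.3874, -0.2188], [-0.0373, -0.5554, 0.8307]]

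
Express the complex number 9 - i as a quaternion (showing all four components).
9 - i + 0j + 0k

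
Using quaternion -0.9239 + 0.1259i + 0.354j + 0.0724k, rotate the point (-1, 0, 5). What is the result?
(-3.918, 1.464, 2.916)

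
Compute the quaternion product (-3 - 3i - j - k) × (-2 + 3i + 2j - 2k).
15 + i - 13j + 5k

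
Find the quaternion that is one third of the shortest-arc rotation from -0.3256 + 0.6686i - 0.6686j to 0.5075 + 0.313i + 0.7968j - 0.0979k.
-0.4437 + 0.3735i - 0.8137j + 0.0388k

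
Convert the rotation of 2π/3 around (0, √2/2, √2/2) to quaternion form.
0.5 + 0.6124j + 0.6124k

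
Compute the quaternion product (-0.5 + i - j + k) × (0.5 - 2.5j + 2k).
-4.75 + i - 1.25j - 3k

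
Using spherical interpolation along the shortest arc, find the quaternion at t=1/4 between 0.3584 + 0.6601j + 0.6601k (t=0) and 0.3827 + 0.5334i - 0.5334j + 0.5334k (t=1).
0.4537 + 0.1888i + 0.3973j + 0.775k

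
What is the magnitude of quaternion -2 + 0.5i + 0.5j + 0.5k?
2.179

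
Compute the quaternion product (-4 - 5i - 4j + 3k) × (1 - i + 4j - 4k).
19 + 3i - 43j - 5k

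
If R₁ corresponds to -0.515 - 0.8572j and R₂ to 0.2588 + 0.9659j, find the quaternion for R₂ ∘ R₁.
0.6947 - 0.7193j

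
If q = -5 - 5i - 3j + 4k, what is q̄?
-5 + 5i + 3j - 4k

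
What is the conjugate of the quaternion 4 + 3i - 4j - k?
4 - 3i + 4j + k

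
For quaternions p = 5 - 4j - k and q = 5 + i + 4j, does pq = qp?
No: pq = 41 + 9i - j - k ≠ 41 + i + j - 9k = qp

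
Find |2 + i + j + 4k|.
√22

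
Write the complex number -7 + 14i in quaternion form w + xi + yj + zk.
-7 + 14i + 0j + 0k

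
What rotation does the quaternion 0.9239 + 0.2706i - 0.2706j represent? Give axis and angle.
axis = (√2/2, -√2/2, 0), θ = π/4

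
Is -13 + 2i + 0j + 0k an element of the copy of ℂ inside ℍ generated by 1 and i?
Yes. The quaternion -13 + 2i has j- and k-coefficients y = z = 0, so it lies in the complex subalgebra spanned by 1 and i.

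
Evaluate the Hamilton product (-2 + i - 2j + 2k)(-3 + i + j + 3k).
1 - 13i + 3j - 9k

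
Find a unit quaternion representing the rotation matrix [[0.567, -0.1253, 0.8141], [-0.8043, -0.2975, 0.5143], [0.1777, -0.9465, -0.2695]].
-0.5 + 0.7304i - 0.3182j + 0.3395k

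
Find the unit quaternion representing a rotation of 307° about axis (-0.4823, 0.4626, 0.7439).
-0.8949 - 0.2152i + 0.2064j + 0.3319k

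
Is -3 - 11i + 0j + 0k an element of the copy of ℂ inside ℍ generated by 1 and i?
Yes. The quaternion -3 - 11i has j- and k-coefficients y = z = 0, so it lies in the complex subalgebra spanned by 1 and i.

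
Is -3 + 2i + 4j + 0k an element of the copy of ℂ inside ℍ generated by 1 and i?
No. The quaternion -3 + 2i + 4j has j-coefficient y = 4 and k-coefficient z = 0, not both zero, so it does not lie in the complex subalgebra spanned by 1 and i.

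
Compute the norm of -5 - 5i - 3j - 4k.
√75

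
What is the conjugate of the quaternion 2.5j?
-2.5j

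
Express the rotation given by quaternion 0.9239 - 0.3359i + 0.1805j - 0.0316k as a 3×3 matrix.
[[0.9328, -0.0629, 0.3548], [-0.1797, 0.7723, 0.6093], [-0.3123, -0.6321, 0.7092]]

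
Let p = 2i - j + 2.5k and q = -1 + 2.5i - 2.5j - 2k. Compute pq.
-2.5 + 6.25i + 11.25j - 5k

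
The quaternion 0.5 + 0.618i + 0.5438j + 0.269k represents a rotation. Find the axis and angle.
axis = (0.7136, 0.6279, 0.3106), θ = 2π/3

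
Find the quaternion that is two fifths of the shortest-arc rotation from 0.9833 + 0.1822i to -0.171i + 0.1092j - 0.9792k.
0.7849 + 0.2443i - 0.0631j + 0.5659k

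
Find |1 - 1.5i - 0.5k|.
1.871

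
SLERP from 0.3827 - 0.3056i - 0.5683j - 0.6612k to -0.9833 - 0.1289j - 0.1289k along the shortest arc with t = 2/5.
0.8026 - 0.2269i - 0.3541j - 0.4231k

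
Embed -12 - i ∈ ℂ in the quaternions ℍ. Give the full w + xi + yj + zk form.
-12 - i + 0j + 0k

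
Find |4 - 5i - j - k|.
√43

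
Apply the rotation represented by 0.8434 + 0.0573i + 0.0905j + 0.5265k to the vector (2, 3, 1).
(-1.562, 3.113, 1.368)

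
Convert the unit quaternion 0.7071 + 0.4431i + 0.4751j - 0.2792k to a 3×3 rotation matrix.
[[0.3927, 0.8159, 0.4245], [0.0262, 0.4514, -0.8919], [-0.9193, 0.3613, 0.1559]]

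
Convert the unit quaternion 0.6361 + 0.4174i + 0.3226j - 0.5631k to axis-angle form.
axis = (0.5409, 0.4181, -0.7298), θ = 101°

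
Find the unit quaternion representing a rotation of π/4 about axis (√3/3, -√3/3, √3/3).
0.9239 + 0.2209i - 0.2209j + 0.2209k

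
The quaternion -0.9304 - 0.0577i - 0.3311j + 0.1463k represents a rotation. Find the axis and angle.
axis = (-0.1574, -0.9033, 0.3991), θ = 317°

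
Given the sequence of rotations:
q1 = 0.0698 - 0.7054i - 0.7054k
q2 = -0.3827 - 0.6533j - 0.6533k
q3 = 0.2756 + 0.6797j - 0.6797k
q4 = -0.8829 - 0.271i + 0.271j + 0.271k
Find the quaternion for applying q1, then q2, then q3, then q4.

q2 · q1 = -0.4876 + 0.7308i + 0.4152j - 0.2365k
q3 · q2 · q1 = -0.5773 + 0.3229i - 0.7137j - 0.2305k
q4 · q3 · q2 · q1 = 0.8531 + 0.0023i + 0.4987j + 0.153k
0.8531 + 0.0023i + 0.4987j + 0.153k


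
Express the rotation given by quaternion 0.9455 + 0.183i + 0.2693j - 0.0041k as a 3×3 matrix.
[[0.8549, 0.1063, 0.5077], [0.0908, 0.933, -0.3483], [-0.5107, 0.3438, 0.788]]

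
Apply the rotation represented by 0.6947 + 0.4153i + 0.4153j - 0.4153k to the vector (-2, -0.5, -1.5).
(-1.429, 1.692, 1.263)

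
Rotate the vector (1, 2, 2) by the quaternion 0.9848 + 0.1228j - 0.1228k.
(1.907, 1.637, 1.637)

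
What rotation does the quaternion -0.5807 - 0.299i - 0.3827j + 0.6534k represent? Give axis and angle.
axis = (-0.3673, -0.4701, 0.8026), θ = 251°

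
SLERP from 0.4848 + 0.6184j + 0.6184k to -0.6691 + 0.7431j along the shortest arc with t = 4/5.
-0.4774 + 0.8607j + 0.1767k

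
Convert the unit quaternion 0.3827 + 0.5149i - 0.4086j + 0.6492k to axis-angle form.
axis = (0.5573, -0.4423, 0.7027), θ = 3π/4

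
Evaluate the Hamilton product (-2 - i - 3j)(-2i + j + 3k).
1 - 5i + j - 13k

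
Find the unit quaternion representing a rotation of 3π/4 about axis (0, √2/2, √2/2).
0.3827 + 0.6533j + 0.6533k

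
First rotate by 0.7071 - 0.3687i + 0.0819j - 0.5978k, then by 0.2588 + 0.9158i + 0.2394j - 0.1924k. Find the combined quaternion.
0.386 + 0.4248i + 0.8089j - 0.1275k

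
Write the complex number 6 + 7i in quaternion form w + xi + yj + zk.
6 + 7i + 0j + 0k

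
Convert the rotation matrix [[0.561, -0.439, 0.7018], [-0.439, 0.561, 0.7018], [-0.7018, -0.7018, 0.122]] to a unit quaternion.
0.749 - 0.4685i + 0.4685j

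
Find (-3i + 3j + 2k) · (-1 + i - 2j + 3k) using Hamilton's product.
3 + 16i + 8j + k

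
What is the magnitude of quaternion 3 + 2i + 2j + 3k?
√26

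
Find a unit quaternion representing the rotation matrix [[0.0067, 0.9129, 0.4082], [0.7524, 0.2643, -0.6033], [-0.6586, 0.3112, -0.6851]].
0.3827 + 0.5974i + 0.6969j - 0.1048k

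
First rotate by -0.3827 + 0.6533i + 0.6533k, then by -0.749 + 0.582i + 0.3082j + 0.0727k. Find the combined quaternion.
-0.1411 - 0.5107i - 0.4507j - 0.7185k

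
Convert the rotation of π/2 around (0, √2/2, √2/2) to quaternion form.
0.7071 + 0.5j + 0.5k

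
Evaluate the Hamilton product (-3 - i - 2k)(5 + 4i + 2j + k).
-9 - 13i - 13j - 15k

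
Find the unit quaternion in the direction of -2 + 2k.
-0.7071 + 0.7071k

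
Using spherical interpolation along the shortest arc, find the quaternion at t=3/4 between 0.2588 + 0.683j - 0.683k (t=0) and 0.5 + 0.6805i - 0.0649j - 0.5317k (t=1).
0.4916 + 0.5615i + 0.155j - 0.6473k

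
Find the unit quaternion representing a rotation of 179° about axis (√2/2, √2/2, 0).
0.0087 + 0.7071i + 0.7071j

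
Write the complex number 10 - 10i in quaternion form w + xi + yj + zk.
10 - 10i + 0j + 0k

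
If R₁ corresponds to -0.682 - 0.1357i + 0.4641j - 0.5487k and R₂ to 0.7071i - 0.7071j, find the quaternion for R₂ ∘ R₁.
0.4241 - 0.0943i + 0.8702j + 0.2322k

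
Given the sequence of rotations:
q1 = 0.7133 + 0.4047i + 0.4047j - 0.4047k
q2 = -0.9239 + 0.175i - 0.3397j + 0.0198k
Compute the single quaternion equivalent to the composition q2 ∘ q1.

q2 · q1 = -0.5844 - 0.1196i - 0.5374j + 0.5963k
-0.5844 - 0.1196i - 0.5374j + 0.5963k


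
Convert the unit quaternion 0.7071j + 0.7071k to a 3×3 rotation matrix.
[[-1, 0, 0], [0, 0, 1], [0, 1, 0]]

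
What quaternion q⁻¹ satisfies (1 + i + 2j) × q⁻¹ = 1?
0.1667 - 0.1667i - 0.3333j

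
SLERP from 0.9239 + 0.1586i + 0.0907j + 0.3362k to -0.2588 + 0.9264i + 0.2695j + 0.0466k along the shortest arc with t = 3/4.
0.5782 - 0.7837i - 0.2114j + 0.0824k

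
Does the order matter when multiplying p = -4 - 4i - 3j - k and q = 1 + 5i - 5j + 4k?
Yes: pq = 5 - 41i + 28j + 18k ≠ 5 - 7i + 6j - 52k = qp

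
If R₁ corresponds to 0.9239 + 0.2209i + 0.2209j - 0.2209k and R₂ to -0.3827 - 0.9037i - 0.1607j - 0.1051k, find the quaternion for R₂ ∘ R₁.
-0.1417 - 0.8608i - 0.4559j - 0.1767k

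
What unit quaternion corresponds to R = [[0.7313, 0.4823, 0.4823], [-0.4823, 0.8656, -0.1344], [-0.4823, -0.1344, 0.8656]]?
0.9304 + 0.2592j - 0.2592k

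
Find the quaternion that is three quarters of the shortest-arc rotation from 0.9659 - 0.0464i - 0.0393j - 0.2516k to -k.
0.3226 - 0.0155i - 0.0131j - 0.9463k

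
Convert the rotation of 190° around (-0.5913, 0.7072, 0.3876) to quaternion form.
-0.0872 - 0.589i + 0.7045j + 0.3861k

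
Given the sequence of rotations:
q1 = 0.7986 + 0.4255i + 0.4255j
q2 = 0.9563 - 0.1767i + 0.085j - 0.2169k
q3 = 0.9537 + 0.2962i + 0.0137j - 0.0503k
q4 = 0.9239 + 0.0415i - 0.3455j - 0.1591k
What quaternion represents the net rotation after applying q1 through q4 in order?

q2 · q1 = 0.8027 + 0.3581i + 0.3825j - 0.2846k
q3 · q2 · q1 = 0.6399 + 0.5946i + 0.4421j - 0.2034k
q4 · q3 · q2 · q1 = 0.6869 + 0.7165i + 0.1012j - 0.0659k
0.6869 + 0.7165i + 0.1012j - 0.0659k


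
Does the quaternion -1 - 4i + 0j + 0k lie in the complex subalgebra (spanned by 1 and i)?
Yes. The quaternion -1 - 4i has j- and k-coefficients y = z = 0, so it lies in the complex subalgebra spanned by 1 and i.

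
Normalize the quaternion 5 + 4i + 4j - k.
0.6565 + 0.5252i + 0.5252j - 0.1313k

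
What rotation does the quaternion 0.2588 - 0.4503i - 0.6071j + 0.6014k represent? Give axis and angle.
axis = (-0.4662, -0.6285, 0.6226), θ = 5π/6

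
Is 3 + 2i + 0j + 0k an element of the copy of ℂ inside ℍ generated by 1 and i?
Yes. The quaternion 3 + 2i has j- and k-coefficients y = z = 0, so it lies in the complex subalgebra spanned by 1 and i.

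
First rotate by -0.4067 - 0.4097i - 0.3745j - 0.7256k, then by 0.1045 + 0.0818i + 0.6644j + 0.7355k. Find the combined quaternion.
0.7735 - 0.2827i - 0.5513j - 0.1334k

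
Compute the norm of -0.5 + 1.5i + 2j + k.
2.739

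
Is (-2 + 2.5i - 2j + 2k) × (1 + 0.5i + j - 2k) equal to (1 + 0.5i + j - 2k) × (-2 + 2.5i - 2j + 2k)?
No: pq = 2.75 + 3.5i + 2j + 9.5k ≠ 2.75 - 0.5i - 10j + 2.5k = qp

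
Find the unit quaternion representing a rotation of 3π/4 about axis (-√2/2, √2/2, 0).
0.3827 - 0.6533i + 0.6533j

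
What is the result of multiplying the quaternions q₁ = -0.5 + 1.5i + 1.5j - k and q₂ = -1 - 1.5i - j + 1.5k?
5.75 + 0.5i - 1.75j + k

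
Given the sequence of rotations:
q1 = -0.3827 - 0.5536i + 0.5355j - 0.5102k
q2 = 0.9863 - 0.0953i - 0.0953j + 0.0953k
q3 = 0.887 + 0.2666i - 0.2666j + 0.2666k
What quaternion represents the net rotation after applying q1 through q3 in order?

q2 · q1 = -0.3306 - 0.512i + 0.4633j - 0.6435k
q3 · q2 · q1 = 0.1383 - 0.4942i + 0.5341j - 0.6719k
0.1383 - 0.4942i + 0.5341j - 0.6719k


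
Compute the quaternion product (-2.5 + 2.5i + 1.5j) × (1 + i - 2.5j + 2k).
-1.25 + 3i + 2.75j - 12.75k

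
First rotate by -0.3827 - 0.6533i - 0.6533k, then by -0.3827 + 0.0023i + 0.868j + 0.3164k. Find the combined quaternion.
0.3547 - 0.3179i - 0.5374j + 0.696k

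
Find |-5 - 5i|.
√50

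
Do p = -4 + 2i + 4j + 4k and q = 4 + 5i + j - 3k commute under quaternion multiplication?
No: pq = -18 - 28i + 38j + 10k ≠ -18 + 4i - 14j + 46k = qp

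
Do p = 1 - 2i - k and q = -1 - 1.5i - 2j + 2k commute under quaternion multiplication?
No: pq = -2 - 1.5i + 3.5j + 7k ≠ -2 + 2.5i - 7.5j - k = qp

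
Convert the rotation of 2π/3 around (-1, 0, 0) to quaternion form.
0.5 - 0.866i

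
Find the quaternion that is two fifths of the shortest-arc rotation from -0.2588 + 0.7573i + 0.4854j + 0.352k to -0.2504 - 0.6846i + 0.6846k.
-0.0602 + 0.9252i + 0.3611j - 0.0999k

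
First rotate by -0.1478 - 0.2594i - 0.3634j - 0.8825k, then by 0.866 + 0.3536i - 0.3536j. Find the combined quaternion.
-0.1648 + 0.0351i + 0.0496j - 0.9845k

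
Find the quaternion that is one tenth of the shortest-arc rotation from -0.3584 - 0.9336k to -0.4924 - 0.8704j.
-0.4155 - 0.1228j - 0.9013k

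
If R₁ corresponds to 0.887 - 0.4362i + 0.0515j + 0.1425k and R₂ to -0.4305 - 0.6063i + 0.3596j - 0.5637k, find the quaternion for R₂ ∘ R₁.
-0.5845 - 0.2697i + 0.6291j - 0.4357k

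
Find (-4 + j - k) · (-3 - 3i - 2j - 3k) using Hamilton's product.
11 + 7i + 8j + 18k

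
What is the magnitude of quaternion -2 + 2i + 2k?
√12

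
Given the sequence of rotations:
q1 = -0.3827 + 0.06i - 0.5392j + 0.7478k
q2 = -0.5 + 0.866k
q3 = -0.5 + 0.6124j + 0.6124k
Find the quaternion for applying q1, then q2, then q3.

q2 · q1 = -0.4562 + 0.4369i + 0.3216j - 0.7053k
q3 · q2 · q1 = 0.4631 - 0.8473i - 0.1726j - 0.1943k
0.4631 - 0.8473i - 0.1726j - 0.1943k


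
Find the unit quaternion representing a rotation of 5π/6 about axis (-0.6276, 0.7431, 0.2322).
0.2588 - 0.6062i + 0.7178j + 0.2243k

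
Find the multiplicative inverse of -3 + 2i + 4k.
-0.1034 - 0.069i - 0.1379k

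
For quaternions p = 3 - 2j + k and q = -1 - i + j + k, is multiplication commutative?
No: pq = -2 - 6i + 4j ≠ -2 + 6j + 4k = qp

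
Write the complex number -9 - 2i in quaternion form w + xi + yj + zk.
-9 - 2i + 0j + 0k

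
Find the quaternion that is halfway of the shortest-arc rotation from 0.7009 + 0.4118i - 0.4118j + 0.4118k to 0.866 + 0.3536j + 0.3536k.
0.874 + 0.2297i - 0.0325j + 0.4269k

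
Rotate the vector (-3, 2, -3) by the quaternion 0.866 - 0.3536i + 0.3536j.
(-4.587, 0.413, -0.887)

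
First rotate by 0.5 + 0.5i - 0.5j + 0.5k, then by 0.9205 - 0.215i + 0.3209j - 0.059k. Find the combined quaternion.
0.7577 + 0.4837i - 0.2218j + 0.3778k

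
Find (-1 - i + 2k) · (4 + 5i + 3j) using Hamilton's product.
1 - 15i + 7j + 5k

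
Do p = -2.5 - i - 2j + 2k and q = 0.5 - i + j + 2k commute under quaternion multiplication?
No: pq = -4.25 - 4i - 3.5j - 7k ≠ -4.25 + 8i - 3.5j - k = qp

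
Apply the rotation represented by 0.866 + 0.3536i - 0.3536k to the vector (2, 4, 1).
(3.7, 0.162, 2.7)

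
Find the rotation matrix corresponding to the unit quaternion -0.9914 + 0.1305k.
[[0.9659, 0.2588, 0], [-0.2588, 0.9659, 0], [0, 0, 1]]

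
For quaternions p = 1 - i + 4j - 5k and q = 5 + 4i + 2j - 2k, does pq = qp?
No: pq = -9 + i - 45k ≠ -9 - 3i + 44j - 9k = qp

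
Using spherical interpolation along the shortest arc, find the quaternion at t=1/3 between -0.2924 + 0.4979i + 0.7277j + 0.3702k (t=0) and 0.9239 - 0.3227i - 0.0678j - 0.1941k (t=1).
-0.5719 + 0.4898i + 0.5595j + 0.3464k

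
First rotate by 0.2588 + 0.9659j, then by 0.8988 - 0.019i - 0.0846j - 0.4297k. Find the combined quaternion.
0.3143 + 0.4101i + 0.8463j - 0.1296k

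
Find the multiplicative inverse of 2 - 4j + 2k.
0.0833 + 0.1667j - 0.0833k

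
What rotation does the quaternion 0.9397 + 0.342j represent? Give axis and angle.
axis = (0, 1, 0), θ = 40°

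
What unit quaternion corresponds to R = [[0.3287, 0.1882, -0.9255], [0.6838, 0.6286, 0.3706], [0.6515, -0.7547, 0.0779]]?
0.7133 - 0.3944i - 0.5527j + 0.1737k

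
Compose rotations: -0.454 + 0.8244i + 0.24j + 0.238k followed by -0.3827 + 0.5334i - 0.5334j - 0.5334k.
-0.011 - 0.5566i - 0.4164j + 0.7188k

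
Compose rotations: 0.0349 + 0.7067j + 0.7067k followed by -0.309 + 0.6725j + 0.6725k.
-0.9613 - 0.1949j - 0.1949k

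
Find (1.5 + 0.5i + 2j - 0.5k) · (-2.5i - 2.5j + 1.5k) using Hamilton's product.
7 - 2i - 3.25j + 6k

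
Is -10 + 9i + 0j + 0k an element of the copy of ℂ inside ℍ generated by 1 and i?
Yes. The quaternion -10 + 9i has j- and k-coefficients y = z = 0, so it lies in the complex subalgebra spanned by 1 and i.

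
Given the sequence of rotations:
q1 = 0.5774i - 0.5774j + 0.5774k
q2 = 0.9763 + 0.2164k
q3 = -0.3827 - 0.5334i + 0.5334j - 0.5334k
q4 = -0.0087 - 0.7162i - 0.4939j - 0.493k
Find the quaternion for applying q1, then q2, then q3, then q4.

q2 · q1 = -0.1249 + 0.6887i - 0.4388j + 0.5637k
q3 · q2 · q1 = 0.9499 - 0.1303i + 0.0346j - 0.2824k
q4 · q3 · q2 · q1 = -0.2237 - 0.5226i - 0.6075j - 0.555k
-0.2237 - 0.5226i - 0.6075j - 0.555k


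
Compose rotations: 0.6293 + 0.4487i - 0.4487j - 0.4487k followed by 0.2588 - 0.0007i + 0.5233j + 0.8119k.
0.7623 + 0.2452i + 0.5772j + 0.1603k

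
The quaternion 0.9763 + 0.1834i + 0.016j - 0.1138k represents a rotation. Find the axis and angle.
axis = (0.8474, 0.0739, -0.5258), θ = 25°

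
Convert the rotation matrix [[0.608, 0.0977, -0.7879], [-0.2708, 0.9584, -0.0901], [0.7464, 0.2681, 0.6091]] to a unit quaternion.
0.891 + 0.1005i - 0.4305j - 0.1034k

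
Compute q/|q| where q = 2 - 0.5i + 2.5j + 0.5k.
0.61 - 0.1525i + 0.7625j + 0.1525k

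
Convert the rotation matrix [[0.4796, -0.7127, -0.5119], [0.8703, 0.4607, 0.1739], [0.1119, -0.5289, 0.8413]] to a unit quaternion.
0.8339 - 0.2107i - 0.187j + 0.4746k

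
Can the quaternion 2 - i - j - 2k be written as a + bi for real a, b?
No. The quaternion 2 - i - j - 2k has j-coefficient y = -1 and k-coefficient z = -2, not both zero, so it does not lie in the complex subalgebra spanned by 1 and i.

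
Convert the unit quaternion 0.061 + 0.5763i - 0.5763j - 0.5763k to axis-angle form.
axis = (√3/3, -√3/3, -√3/3), θ = 173°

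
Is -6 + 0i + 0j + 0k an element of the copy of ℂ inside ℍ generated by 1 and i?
Yes. The quaternion -6 has j- and k-coefficients y = z = 0, so it lies in the complex subalgebra spanned by 1 and i.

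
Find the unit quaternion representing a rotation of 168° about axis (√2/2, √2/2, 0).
0.1045 + 0.7032i + 0.7032j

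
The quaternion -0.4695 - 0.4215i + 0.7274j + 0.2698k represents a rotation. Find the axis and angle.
axis = (-0.4774, 0.8238, 0.3056), θ = 236°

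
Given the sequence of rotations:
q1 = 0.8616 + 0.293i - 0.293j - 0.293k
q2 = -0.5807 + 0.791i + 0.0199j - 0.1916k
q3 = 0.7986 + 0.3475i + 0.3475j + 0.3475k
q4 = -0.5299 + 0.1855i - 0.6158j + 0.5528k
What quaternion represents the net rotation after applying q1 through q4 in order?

q2 · q1 = -0.7824 + 0.4494i + 0.3629j - 0.2325k
q3 · q2 · q1 = -0.8263 - 0.1199i + 0.2549j - 0.4876k
q4 · q3 · q2 · q1 = 0.8866 + 0.0696i + 0.3979j - 0.2249k
0.8866 + 0.0696i + 0.3979j - 0.2249k


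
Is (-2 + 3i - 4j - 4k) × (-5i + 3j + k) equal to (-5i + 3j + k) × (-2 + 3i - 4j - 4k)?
No: pq = 31 + 18i + 11j - 13k ≠ 31 + 2i - 23j + 9k = qp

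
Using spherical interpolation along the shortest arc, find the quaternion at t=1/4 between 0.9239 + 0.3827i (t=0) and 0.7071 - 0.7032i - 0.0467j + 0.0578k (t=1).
0.9948 + 0.0993i - 0.0147j + 0.0181k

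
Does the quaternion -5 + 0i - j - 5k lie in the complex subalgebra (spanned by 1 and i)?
No. The quaternion -5 - j - 5k has j-coefficient y = -1 and k-coefficient z = -5, not both zero, so it does not lie in the complex subalgebra spanned by 1 and i.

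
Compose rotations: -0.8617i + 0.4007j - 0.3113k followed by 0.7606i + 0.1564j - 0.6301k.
0.3966 + 0.2038i + 0.7797j + 0.4395k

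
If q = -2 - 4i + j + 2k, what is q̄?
-2 + 4i - j - 2k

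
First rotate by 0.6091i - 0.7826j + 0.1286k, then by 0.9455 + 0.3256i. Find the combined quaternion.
-0.1983 + 0.5759i - 0.7818j - 0.1332k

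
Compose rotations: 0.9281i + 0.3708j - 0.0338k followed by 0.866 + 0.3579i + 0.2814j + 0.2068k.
-0.4295 + 0.7175i + 0.5251j - 0.1577k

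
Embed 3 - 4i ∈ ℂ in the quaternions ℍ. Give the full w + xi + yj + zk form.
3 - 4i + 0j + 0k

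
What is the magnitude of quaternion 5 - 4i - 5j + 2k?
√70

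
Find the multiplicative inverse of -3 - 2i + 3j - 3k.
-0.0968 + 0.0645i - 0.0968j + 0.0968k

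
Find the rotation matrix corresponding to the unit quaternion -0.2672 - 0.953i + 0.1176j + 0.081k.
[[0.9592, -0.1809, -0.2172], [-0.2674, -0.8295, -0.4902], [-0.0915, 0.5283, -0.8441]]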